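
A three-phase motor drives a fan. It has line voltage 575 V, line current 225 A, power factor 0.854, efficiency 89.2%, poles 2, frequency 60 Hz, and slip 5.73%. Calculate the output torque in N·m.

480 N·m

P_in = √3·V·I·cosφ = 1.732 × 575 × 225 × 0.854 = 191362 W
P_out = η·P_in = 0.892 × 191362 = 170695 W
n_s = 120×60/2 = 3600 rpm; n = 3600×(1−0.0573) = 3394 rpm
ω = 2π×3394/60 = 355.4 rad/s
τ = P_out/ω = 170695/355.4 = 480 N·m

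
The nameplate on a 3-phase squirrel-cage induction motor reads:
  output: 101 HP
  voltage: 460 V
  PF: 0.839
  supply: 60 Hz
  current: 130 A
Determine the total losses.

11600 W

P_in = √3·V·I·cosφ = 1.732×460×130×0.839 = 86898 W
P_out = 101×746 = 75346 W
Losses = P_in − P_out = 86898 − 75346 = 11552 W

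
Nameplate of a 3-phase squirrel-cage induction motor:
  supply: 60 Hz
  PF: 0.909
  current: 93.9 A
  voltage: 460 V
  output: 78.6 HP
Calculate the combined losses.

P_in = √3·V·I·cosφ = 1.732×460×93.9×0.909 = 68004 W
P_out = 78.6×746 = 58636 W
Losses = P_in − P_out = 68004 − 58636 = 9368 W

9370 W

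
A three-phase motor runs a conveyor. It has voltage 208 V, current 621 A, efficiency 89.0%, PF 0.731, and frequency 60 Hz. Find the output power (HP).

195 HP

P_in = √3·V·I·cosφ = 1.732 × 208 × 621 × 0.731 = 163539 W
P_out = η·P_in = 0.89 × 163539 = 145550 W
= 145550/746 = 195 HP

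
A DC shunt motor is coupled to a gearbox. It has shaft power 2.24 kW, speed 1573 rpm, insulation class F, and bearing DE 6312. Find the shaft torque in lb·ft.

ω = 2π × 1573/60 = 164.7 rad/s
τ = P/ω = 2240/164.7 = 13.6 N·m
In lb·ft: 13.6/1.356 = 10 lb·ft

10 lb·ft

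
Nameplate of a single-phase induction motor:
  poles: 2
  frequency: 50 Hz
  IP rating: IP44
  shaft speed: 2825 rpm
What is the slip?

n_s = 120f/p = 120×50/2 = 3000 rpm
s = (n_s − n)/n_s = (3000 − 2825)/3000 = 0.0583

5.83 %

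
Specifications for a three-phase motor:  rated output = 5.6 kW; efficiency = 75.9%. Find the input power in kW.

P_out = 5600 W
P_in = P_out/η = 5600/0.759 = 7378 W = 7.38 kW

7.38 kW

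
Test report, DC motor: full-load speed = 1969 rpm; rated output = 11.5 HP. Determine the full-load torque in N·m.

P_out = 11.5 × 746 = 8579 W
ω = 2π × 1969/60 = 206.2 rad/s
τ = P_out/ω = 8579/206.2 = 41.6 N·m

41.6 N·m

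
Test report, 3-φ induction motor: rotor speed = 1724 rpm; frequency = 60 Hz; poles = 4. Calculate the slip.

4.2 %

n_s = 120f/p = 120×60/4 = 1800 rpm
s = (n_s − n)/n_s = (1800 − 1724)/1800 = 0.0422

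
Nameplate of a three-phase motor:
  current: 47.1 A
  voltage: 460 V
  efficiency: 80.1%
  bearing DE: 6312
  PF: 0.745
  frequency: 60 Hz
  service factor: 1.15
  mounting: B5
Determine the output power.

P_in = √3·V·I·cosφ = 1.732 × 460 × 47.1 × 0.745 = 27957 W
P_out = η·P_in = 0.801 × 27957 = 22394 W

22.4 kW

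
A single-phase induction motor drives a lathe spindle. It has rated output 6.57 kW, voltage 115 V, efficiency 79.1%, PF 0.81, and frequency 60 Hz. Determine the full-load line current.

P_out = 6.57 kW = 6570 W
P_in = P_out / η = 6570 / 0.791 = 8306 W
I = P_in / (V·cosφ) = 8306 / (115 × 0.81) = 89.2 A

89.2 A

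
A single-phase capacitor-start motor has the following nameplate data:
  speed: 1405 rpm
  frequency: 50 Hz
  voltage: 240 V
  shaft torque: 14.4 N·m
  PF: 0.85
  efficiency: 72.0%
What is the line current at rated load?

14.4 A

ω = 2π×1405/60 = 147.1 rad/s; P_out = τω = 14.4 × 147.1 = 2118 W
P_in = P_out / η = 2118 / 0.720 = 2942 W
I = P_in / (V·cosφ) = 2942 / (240 × 0.85) = 14.4 A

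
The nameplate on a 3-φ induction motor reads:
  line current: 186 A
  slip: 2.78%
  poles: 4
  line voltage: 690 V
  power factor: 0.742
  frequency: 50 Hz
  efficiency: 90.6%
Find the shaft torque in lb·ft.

722 lb·ft

P_in = √3·V·I·cosφ = 1.732 × 690 × 186 × 0.742 = 164935 W
P_out = η·P_in = 0.906 × 164935 = 149431 W
n_s = 120×50/4 = 1500 rpm; n = 1500×(1−0.0278) = 1458 rpm
ω = 2π×1458/60 = 152.7 rad/s
τ = P_out/ω = 149431/152.7 = 978.6 N·m
In lb·ft: 978.6/1.356 = 722 lb·ft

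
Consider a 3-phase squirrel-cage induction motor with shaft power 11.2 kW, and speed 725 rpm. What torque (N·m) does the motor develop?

ω = 2π × 725/60 = 75.92 rad/s
τ = P/ω = 11200/75.92 = 148 N·m

148 N·m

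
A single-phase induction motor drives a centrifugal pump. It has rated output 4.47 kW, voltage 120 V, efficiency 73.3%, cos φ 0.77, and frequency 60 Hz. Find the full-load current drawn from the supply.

P_out = 4.47 kW = 4470 W
P_in = P_out / η = 4470 / 0.733 = 6098 W
I = P_in / (V·cosφ) = 6098 / (120 × 0.77) = 66 A

66 A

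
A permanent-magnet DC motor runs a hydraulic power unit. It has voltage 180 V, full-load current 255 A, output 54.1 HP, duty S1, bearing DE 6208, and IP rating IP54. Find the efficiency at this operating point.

87.9 %

P_out = 54.1 × 746 = 40359 W
P_in = V·I = 180 × 255 = 45900 W
η = P_out / P_in = 40359 / 45900 = 0.879 = 87.9%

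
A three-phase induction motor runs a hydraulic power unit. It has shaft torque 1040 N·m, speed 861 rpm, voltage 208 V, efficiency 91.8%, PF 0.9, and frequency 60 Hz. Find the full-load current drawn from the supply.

315 A

ω = 2π×861/60 = 90.16 rad/s; P_out = τω = 1040 × 90.16 = 93766 W
P_in = P_out / η = 93766 / 0.918 = 102142 W
I_L = P_in / (√3·V_L·cosφ) = 102142 / (1.732 × 208 × 0.9) = 315 A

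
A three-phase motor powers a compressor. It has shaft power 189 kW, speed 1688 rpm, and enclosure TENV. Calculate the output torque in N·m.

ω = 2π × 1688/60 = 176.8 rad/s
τ = P/ω = 189000/176.8 = 1070 N·m

1070 N·m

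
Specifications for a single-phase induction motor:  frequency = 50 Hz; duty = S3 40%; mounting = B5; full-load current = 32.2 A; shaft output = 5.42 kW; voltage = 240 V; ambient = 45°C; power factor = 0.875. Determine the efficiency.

80.2 %

P_out = 5.42 kW = 5420 W
P_in = V·I·cosφ = 240 × 32.2 × 0.875 = 6762 W
η = P_out / P_in = 5420 / 6762 = 0.802 = 80.2%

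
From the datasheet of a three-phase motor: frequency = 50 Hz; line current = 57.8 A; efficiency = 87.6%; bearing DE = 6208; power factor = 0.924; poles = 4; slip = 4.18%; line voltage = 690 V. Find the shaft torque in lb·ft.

274 lb·ft

P_in = √3·V·I·cosφ = 1.732 × 690 × 57.8 × 0.924 = 63826 W
P_out = η·P_in = 0.876 × 63826 = 55912 W
n_s = 120×50/4 = 1500 rpm; n = 1500×(1−0.0418) = 1437 rpm
ω = 2π×1437/60 = 150.5 rad/s
τ = P_out/ω = 55912/150.5 = 371.5 N·m
In lb·ft: 371.5/1.356 = 274 lb·ft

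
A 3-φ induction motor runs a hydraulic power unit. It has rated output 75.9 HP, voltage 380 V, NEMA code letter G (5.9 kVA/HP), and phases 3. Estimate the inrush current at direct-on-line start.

S_LR = 5.9 × 75.9 = 447.81 kVA
I_LR = S_LR/(√3·V_L) = 447810/(1.732×380) = 680 A

680 A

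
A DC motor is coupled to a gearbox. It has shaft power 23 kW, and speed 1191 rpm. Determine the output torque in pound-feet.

136 lb·ft

ω = 2π × 1191/60 = 124.7 rad/s
τ = P/ω = 23000/124.7 = 184.4 N·m
In lb·ft: 184.4/1.356 = 136 lb·ft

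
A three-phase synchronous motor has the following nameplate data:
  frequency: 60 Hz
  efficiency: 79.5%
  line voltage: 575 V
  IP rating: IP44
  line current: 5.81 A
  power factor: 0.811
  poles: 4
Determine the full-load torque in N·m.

19.8 N·m

P_in = √3·V·I·cosφ = 1.732 × 575 × 5.81 × 0.811 = 4693 W
P_out = η·P_in = 0.795 × 4693 = 3731 W
n = n_s = 120×60/4 = 1800 rpm (synchronous)
ω = 2π×1800/60 = 188.5 rad/s
τ = P_out/ω = 3731/188.5 = 19.8 N·m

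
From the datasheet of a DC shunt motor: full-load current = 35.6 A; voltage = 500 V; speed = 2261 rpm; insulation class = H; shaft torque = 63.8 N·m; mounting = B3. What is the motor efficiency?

84.9 %

ω = 2π × 2261/60 = 236.8 rad/s; P_out = τω = 63.8 × 236.8 = 15108 W
P_in = V·I = 500 × 35.6 = 17800 W
η = P_out / P_in = 15108 / 17800 = 0.849 = 84.9%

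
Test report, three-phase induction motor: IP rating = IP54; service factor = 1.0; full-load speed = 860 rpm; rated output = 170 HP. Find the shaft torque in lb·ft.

1040 lb·ft

P_out = 170 × 746 = 126820 W
ω = 2π × 860/60 = 90.06 rad/s
τ = P_out/ω = 126820/90.06 = 1408 N·m
In lb·ft: 1408/1.356 = 1040 lb·ft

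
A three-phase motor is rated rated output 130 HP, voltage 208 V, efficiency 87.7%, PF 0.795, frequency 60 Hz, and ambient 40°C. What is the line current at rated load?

386 A

P_out = 130 × 746 = 96980 W
P_in = P_out / η = 96980 / 0.877 = 110582 W
I_L = P_in / (√3·V_L·cosφ) = 110582 / (1.732 × 208 × 0.795) = 386 A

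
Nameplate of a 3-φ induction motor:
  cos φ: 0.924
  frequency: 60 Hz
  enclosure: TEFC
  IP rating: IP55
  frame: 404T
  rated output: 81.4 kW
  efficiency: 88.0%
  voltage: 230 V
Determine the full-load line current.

251 A

P_out = 81.4 kW = 81400 W
P_in = P_out / η = 81400 / 0.880 = 92500 W
I_L = P_in / (√3·V_L·cosφ) = 92500 / (1.732 × 230 × 0.924) = 251 A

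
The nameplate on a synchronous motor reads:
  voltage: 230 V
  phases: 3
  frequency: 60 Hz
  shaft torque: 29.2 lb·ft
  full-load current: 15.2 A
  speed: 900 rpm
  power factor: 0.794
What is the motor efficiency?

τ = 29.2 lb·ft × 1.356 = 39.6 N·m
ω = 2π × 900/60 = 94.25 rad/s; P_out = τω = 39.6 × 94.25 = 3732 W
P_in = √3·V_L·I_L·cosφ = 1.732 × 230 × 15.2 × 0.794 = 4808 W
η = P_out / P_in = 3732 / 4808 = 0.776 = 77.6%

77.6 %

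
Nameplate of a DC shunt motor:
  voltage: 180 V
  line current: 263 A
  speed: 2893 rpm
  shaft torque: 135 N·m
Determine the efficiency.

ω = 2π × 2893/60 = 303 rad/s; P_out = τω = 135 × 303 = 40905 W
P_in = V·I = 180 × 263 = 47340 W
η = P_out / P_in = 40905 / 47340 = 0.864 = 86.4%

86.4 %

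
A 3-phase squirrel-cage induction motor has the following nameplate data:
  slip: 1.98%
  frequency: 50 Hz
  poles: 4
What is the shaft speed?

n_s = 120f/p = 120×50/4 = 1500 rpm
n = n_s(1 − s) = 1500 × (1 − 0.0198) = 1470 rpm

1470 rpm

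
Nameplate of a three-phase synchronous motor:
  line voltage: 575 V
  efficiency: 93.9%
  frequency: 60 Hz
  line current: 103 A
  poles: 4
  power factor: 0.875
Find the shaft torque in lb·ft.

330 lb·ft

P_in = √3·V·I·cosφ = 1.732 × 575 × 103 × 0.875 = 89755 W
P_out = η·P_in = 0.939 × 89755 = 84280 W
n = n_s = 120×60/4 = 1800 rpm (synchronous)
ω = 2π×1800/60 = 188.5 rad/s
τ = P_out/ω = 84280/188.5 = 447.1 N·m
In lb·ft: 447.1/1.356 = 330 lb·ft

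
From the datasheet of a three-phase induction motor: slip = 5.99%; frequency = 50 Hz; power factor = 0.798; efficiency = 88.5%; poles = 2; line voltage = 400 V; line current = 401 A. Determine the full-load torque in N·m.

P_in = √3·V·I·cosφ = 1.732 × 400 × 401 × 0.798 = 221695 W
P_out = η·P_in = 0.885 × 221695 = 196200 W
n_s = 120×50/2 = 3000 rpm; n = 3000×(1−0.0599) = 2820 rpm
ω = 2π×2820/60 = 295.3 rad/s
τ = P_out/ω = 196200/295.3 = 664 N·m

664 N·m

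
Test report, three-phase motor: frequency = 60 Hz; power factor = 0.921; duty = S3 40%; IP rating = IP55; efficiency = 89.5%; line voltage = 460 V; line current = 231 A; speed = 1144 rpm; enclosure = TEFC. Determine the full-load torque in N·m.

1270 N·m

P_in = √3·V·I·cosφ = 1.732 × 460 × 231 × 0.921 = 169503 W
P_out = η·P_in = 0.895 × 169503 = 151705 W
n = 1144 rpm
ω = 2π×1144/60 = 119.8 rad/s
τ = P_out/ω = 151705/119.8 = 1270 N·m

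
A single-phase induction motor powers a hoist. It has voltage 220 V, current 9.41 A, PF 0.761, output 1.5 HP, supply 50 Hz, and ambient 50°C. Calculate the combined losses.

P_in = V·I·cosφ = 220×9.41×0.761 = 1575 W
P_out = 1.5×746 = 1119 W
Losses = P_in − P_out = 1575 − 1119 = 456 W

456 W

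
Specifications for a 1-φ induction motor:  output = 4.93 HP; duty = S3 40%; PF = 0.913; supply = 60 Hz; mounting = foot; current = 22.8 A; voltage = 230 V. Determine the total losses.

P_in = V·I·cosφ = 230×22.8×0.913 = 4788 W
P_out = 4.93×746 = 3678 W
Losses = P_in − P_out = 4788 − 3678 = 1110 W

1.11 kW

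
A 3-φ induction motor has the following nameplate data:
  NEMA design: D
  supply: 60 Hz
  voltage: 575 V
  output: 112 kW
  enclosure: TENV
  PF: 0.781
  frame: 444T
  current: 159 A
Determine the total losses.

11.7 kW

P_in = √3·V·I·cosφ = 1.732×575×159×0.781 = 123670 W
P_out = 112000 W
Losses = P_in − P_out = 123670 − 112000 = 11670 W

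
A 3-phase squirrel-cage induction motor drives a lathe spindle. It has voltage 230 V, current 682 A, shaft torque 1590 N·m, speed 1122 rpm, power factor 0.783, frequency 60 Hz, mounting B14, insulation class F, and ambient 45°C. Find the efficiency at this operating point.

87.8 %

ω = 2π × 1122/60 = 117.5 rad/s; P_out = τω = 1590 × 117.5 = 186825 W
P_in = √3·V_L·I_L·cosφ = 1.732 × 230 × 682 × 0.783 = 212727 W
η = P_out / P_in = 186825 / 212727 = 0.878 = 87.8%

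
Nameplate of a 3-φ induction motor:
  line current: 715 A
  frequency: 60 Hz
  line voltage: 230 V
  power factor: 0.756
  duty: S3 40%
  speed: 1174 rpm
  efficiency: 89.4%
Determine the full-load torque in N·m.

P_in = √3·V·I·cosφ = 1.732 × 230 × 715 × 0.756 = 215330 W
P_out = η·P_in = 0.894 × 215330 = 192505 W
n = 1174 rpm
ω = 2π×1174/60 = 122.9 rad/s
τ = P_out/ω = 192505/122.9 = 1570 N·m

1570 N·m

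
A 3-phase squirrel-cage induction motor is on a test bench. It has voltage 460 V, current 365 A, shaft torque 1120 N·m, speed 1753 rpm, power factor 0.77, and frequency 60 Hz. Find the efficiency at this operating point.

ω = 2π × 1753/60 = 183.6 rad/s; P_out = τω = 1120 × 183.6 = 205632 W
P_in = √3·V_L·I_L·cosφ = 1.732 × 460 × 365 × 0.77 = 223918 W
η = P_out / P_in = 205632 / 223918 = 0.918 = 91.8%

91.8 %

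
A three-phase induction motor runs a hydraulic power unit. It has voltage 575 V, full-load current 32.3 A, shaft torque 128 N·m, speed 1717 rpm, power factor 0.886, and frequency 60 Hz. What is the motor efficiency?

80.8 %

ω = 2π × 1717/60 = 179.8 rad/s; P_out = τω = 128 × 179.8 = 23014 W
P_in = √3·V_L·I_L·cosφ = 1.732 × 575 × 32.3 × 0.886 = 28500 W
η = P_out / P_in = 23014 / 28500 = 0.808 = 80.8%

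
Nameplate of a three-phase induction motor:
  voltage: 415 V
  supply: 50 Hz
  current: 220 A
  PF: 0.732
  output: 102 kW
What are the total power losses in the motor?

P_in = √3·V·I·cosφ = 1.732×415×220×0.732 = 115752 W
P_out = 102000 W
Losses = P_in − P_out = 115752 − 102000 = 13752 W

13.8 kW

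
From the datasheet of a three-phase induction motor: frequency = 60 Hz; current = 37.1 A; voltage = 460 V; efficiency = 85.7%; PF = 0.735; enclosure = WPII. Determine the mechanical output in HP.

P_in = √3·V·I·cosφ = 1.732 × 460 × 37.1 × 0.735 = 21725 W
P_out = η·P_in = 0.857 × 21725 = 18618 W
= 18618/746 = 25 HP

25 HP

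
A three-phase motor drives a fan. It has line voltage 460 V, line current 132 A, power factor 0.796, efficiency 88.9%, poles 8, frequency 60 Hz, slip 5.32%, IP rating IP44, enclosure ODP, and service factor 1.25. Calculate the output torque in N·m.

P_in = √3·V·I·cosφ = 1.732 × 460 × 132 × 0.796 = 83713 W
P_out = η·P_in = 0.889 × 83713 = 74421 W
n_s = 120×60/8 = 900 rpm; n = 900×(1−0.0532) = 852 rpm
ω = 2π×852/60 = 89.22 rad/s
τ = P_out/ω = 74421/89.22 = 834 N·m

834 N·m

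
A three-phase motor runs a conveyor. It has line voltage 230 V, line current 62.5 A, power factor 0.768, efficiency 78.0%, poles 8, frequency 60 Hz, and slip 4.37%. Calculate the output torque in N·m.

P_in = √3·V·I·cosφ = 1.732 × 230 × 62.5 × 0.768 = 19121 W
P_out = η·P_in = 0.78 × 19121 = 14914 W
n_s = 120×60/8 = 900 rpm; n = 900×(1−0.0437) = 861 rpm
ω = 2π×861/60 = 90.16 rad/s
τ = P_out/ω = 14914/90.16 = 165 N·m

165 N·m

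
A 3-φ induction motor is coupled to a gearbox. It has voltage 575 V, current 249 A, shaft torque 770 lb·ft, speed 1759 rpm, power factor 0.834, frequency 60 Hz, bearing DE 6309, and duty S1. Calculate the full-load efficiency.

τ = 770 lb·ft × 1.356 = 1044 N·m
ω = 2π × 1759/60 = 184.2 rad/s; P_out = τω = 1044 × 184.2 = 192305 W
P_in = √3·V_L·I_L·cosφ = 1.732 × 575 × 249 × 0.834 = 206815 W
η = P_out / P_in = 192305 / 206815 = 0.930 = 93.0%

93.0 %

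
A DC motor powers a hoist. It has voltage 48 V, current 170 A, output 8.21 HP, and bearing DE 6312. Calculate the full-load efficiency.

P_out = 8.21 × 746 = 6125 W
P_in = V·I = 48 × 170 = 8160 W
η = P_out / P_in = 6125 / 8160 = 0.751 = 75.1%

75.1 %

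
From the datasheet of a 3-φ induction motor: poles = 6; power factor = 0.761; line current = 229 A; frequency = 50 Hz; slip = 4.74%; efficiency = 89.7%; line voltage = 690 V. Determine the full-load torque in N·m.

1870 N·m

P_in = √3·V·I·cosφ = 1.732 × 690 × 229 × 0.761 = 208265 W
P_out = η·P_in = 0.897 × 208265 = 186814 W
n_s = 120×50/6 = 1000 rpm; n = 1000×(1−0.0474) = 953 rpm
ω = 2π×953/60 = 99.8 rad/s
τ = P_out/ω = 186814/99.8 = 1870 N·m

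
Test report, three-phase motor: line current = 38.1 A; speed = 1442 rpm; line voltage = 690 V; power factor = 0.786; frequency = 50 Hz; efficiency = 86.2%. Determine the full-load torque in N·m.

204 N·m

P_in = √3·V·I·cosφ = 1.732 × 690 × 38.1 × 0.786 = 35789 W
P_out = η·P_in = 0.862 × 35789 = 30850 W
n = 1442 rpm
ω = 2π×1442/60 = 151 rad/s
τ = P_out/ω = 30850/151 = 204 N·m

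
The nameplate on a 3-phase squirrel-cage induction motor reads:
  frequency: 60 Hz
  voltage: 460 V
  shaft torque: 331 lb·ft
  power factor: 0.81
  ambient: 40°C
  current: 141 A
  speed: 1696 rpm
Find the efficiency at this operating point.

87.6 %

τ = 331 lb·ft × 1.356 = 448.8 N·m
ω = 2π × 1696/60 = 177.6 rad/s; P_out = τω = 448.8 × 177.6 = 79707 W
P_in = √3·V_L·I_L·cosφ = 1.732 × 460 × 141 × 0.81 = 90993 W
η = P_out / P_in = 79707 / 90993 = 0.876 = 87.6%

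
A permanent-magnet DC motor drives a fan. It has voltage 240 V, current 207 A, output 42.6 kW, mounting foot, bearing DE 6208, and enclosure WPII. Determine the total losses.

P_in = V·I = 240×207 = 49680 W
P_out = 42600 W
Losses = P_in − P_out = 49680 − 42600 = 7080 W

7.08 kW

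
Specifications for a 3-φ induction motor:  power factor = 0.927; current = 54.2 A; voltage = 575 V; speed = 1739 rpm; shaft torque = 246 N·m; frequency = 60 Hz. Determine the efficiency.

ω = 2π × 1739/60 = 182.1 rad/s; P_out = τω = 246 × 182.1 = 44797 W
P_in = √3·V_L·I_L·cosφ = 1.732 × 575 × 54.2 × 0.927 = 50037 W
η = P_out / P_in = 44797 / 50037 = 0.895 = 89.5%

89.5 %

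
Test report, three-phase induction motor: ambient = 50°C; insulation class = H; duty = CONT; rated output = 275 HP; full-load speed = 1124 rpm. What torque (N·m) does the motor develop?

1740 N·m

P_out = 275 × 746 = 205150 W
ω = 2π × 1124/60 = 117.7 rad/s
τ = P_out/ω = 205150/117.7 = 1740 N·m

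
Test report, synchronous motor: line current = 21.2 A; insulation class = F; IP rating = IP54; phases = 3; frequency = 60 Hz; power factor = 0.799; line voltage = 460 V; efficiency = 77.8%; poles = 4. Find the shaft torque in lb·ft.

41.1 lb·ft

P_in = √3·V·I·cosφ = 1.732 × 460 × 21.2 × 0.799 = 13495 W
P_out = η·P_in = 0.778 × 13495 = 10499 W
n = n_s = 120×60/4 = 1800 rpm (synchronous)
ω = 2π×1800/60 = 188.5 rad/s
τ = P_out/ω = 10499/188.5 = 55.7 N·m
In lb·ft: 55.7/1.356 = 41.1 lb·ft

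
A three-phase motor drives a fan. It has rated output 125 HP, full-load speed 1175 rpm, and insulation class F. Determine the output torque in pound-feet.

P_out = 125 × 746 = 93250 W
ω = 2π × 1175/60 = 123 rad/s
τ = P_out/ω = 93250/123 = 758.1 N·m
In lb·ft: 758.1/1.356 = 559 lb·ft

559 lb·ft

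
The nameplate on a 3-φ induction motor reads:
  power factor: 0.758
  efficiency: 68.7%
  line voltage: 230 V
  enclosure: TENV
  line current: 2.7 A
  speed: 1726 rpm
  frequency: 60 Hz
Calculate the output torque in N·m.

P_in = √3·V·I·cosφ = 1.732 × 230 × 2.7 × 0.758 = 815 W
P_out = η·P_in = 0.687 × 815 = 560 W
n = 1726 rpm
ω = 2π×1726/60 = 180.7 rad/s
τ = P_out/ω = 560/180.7 = 3.1 N·m

3.1 N·m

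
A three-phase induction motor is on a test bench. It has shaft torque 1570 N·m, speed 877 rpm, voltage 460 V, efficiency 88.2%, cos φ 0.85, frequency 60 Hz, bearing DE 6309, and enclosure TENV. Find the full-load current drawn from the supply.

ω = 2π×877/60 = 91.84 rad/s; P_out = τω = 1570 × 91.84 = 144189 W
P_in = P_out / η = 144189 / 0.882 = 163480 W
I_L = P_in / (√3·V_L·cosφ) = 163480 / (1.732 × 460 × 0.85) = 241 A

241 A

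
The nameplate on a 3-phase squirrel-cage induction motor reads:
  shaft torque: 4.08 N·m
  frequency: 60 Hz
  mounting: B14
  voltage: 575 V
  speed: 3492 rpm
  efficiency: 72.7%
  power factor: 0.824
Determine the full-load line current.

ω = 2π×3492/60 = 365.7 rad/s; P_out = τω = 4.08 × 365.7 = 1492 W
P_in = P_out / η = 1492 / 0.727 = 2052 W
I_L = P_in / (√3·V_L·cosφ) = 2052 / (1.732 × 575 × 0.824) = 2.5 A

2.5 A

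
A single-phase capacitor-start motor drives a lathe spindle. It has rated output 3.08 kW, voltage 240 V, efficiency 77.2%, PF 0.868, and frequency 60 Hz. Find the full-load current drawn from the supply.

19.2 A

P_out = 3.08 kW = 3080 W
P_in = P_out / η = 3080 / 0.772 = 3990 W
I = P_in / (V·cosφ) = 3990 / (240 × 0.868) = 19.2 A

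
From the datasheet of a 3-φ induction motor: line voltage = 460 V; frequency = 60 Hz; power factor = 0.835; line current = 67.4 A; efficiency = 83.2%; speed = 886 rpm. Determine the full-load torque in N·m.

402 N·m

P_in = √3·V·I·cosφ = 1.732 × 460 × 67.4 × 0.835 = 44839 W
P_out = η·P_in = 0.832 × 44839 = 37306 W
n = 886 rpm
ω = 2π×886/60 = 92.78 rad/s
τ = P_out/ω = 37306/92.78 = 402 N·m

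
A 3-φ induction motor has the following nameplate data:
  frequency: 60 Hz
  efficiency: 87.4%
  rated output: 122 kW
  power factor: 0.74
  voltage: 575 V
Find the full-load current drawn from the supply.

P_out = 122 kW = 122000 W
P_in = P_out / η = 122000 / 0.874 = 139588 W
I_L = P_in / (√3·V_L·cosφ) = 139588 / (1.732 × 575 × 0.74) = 189 A

189 A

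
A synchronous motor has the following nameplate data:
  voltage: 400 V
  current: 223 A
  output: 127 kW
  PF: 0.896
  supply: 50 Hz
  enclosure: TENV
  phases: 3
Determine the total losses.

11.4 kW

P_in = √3·V·I·cosφ = 1.732×400×223×0.896 = 138427 W
P_out = 127000 W
Losses = P_in − P_out = 138427 − 127000 = 11427 W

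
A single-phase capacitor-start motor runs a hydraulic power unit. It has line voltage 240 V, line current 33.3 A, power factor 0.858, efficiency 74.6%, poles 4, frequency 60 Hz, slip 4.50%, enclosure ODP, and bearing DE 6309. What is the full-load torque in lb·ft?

P_in = V·I·cosφ = 240 × 33.3 × 0.858 = 6857 W
P_out = η·P_in = 0.746 × 6857 = 5115 W
n_s = 120×60/4 = 1800 rpm; n = 1800×(1−0.045) = 1719 rpm
ω = 2π×1719/60 = 180 rad/s
τ = P_out/ω = 5115/180 = 28.42 N·m
In lb·ft: 28.42/1.356 = 21 lb·ft

21 lb·ft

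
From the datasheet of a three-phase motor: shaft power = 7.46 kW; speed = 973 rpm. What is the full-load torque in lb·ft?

ω = 2π × 973/60 = 101.9 rad/s
τ = P/ω = 7460/101.9 = 73.21 N·m
In lb·ft: 73.21/1.356 = 54 lb·ft

54 lb·ft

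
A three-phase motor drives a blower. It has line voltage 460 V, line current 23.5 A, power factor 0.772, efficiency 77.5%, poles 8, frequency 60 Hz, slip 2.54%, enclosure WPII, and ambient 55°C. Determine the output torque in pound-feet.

90 lb·ft

P_in = √3·V·I·cosφ = 1.732 × 460 × 23.5 × 0.772 = 14454 W
P_out = η·P_in = 0.775 × 14454 = 11202 W
n_s = 120×60/8 = 900 rpm; n = 900×(1−0.0254) = 877 rpm
ω = 2π×877/60 = 91.84 rad/s
τ = P_out/ω = 11202/91.84 = 122 N·m
In lb·ft: 122/1.356 = 90 lb·ft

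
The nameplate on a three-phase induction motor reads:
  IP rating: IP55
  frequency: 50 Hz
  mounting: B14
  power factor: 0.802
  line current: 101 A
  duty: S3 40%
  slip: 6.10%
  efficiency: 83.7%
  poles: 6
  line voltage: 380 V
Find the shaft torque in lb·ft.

P_in = √3·V·I·cosφ = 1.732 × 380 × 101 × 0.802 = 53312 W
P_out = η·P_in = 0.837 × 53312 = 44622 W
n_s = 120×50/6 = 1000 rpm; n = 1000×(1−0.061) = 939 rpm
ω = 2π×939/60 = 98.33 rad/s
τ = P_out/ω = 44622/98.33 = 453.8 N·m
In lb·ft: 453.8/1.356 = 335 lb·ft

335 lb·ft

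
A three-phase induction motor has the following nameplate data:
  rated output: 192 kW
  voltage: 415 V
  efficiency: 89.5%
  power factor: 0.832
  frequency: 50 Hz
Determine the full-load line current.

P_out = 192 kW = 192000 W
P_in = P_out / η = 192000 / 0.895 = 214525 W
I_L = P_in / (√3·V_L·cosφ) = 214525 / (1.732 × 415 × 0.832) = 359 A

359 A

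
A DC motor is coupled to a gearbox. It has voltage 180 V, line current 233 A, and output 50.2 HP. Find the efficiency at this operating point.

89.3 %

P_out = 50.2 × 746 = 37449 W
P_in = V·I = 180 × 233 = 41940 W
η = P_out / P_in = 37449 / 41940 = 0.893 = 89.3%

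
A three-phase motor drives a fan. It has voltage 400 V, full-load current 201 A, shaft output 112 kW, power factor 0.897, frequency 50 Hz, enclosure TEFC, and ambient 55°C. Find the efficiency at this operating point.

P_out = 112 kW = 112000 W
P_in = √3·V_L·I_L·cosφ = 1.732 × 400 × 201 × 0.897 = 124910 W
η = P_out / P_in = 112000 / 124910 = 0.897 = 89.7%

89.7 %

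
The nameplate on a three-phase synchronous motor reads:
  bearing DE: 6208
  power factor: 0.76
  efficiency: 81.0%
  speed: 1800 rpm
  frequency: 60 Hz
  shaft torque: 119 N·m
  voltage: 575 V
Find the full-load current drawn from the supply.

36.6 A

ω = 2π×1800/60 = 188.5 rad/s; P_out = τω = 119 × 188.5 = 22432 W
P_in = P_out / η = 22432 / 0.810 = 27694 W
I_L = P_in / (√3·V_L·cosφ) = 27694 / (1.732 × 575 × 0.76) = 36.6 A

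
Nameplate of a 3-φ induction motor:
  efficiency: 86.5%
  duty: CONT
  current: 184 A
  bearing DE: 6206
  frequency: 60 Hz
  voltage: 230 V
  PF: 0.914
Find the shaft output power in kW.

P_in = √3·V·I·cosφ = 1.732 × 230 × 184 × 0.914 = 66995 W
P_out = η·P_in = 0.865 × 66995 = 57951 W

58 kW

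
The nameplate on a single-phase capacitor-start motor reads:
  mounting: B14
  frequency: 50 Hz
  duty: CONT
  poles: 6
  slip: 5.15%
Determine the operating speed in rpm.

n_s = 120f/p = 120×50/6 = 1000 rpm
n = n_s(1 − s) = 1000 × (1 − 0.0515) = 948 rpm

948 rpm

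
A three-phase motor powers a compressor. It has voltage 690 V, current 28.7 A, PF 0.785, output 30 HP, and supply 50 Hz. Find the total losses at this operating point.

4550 W

P_in = √3·V·I·cosφ = 1.732×690×28.7×0.785 = 26925 W
P_out = 30×746 = 22380 W
Losses = P_in − P_out = 26925 − 22380 = 4545 W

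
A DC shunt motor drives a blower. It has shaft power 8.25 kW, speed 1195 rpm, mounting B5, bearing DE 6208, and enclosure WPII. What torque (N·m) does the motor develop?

65.9 N·m

ω = 2π × 1195/60 = 125.1 rad/s
τ = P/ω = 8250/125.1 = 65.9 N·m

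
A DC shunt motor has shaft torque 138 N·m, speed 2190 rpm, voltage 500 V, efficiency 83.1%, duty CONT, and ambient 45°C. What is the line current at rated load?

76.2 A

ω = 2π×2190/60 = 229.3 rad/s; P_out = τω = 138 × 229.3 = 31643 W
P_in = P_out / η = 31643 / 0.831 = 38078 W
I = P_in / V = 38078 / 500 = 76.2 A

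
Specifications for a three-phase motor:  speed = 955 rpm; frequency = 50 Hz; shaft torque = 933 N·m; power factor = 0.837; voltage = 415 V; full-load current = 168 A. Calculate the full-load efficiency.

ω = 2π × 955/60 = 100 rad/s; P_out = τω = 933 × 100 = 93300 W
P_in = √3·V_L·I_L·cosφ = 1.732 × 415 × 168 × 0.837 = 101072 W
η = P_out / P_in = 93300 / 101072 = 0.923 = 92.3%

92.3 %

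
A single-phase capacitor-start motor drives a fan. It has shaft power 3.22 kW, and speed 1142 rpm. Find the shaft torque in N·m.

26.9 N·m

ω = 2π × 1142/60 = 119.6 rad/s
τ = P/ω = 3220/119.6 = 26.9 N·m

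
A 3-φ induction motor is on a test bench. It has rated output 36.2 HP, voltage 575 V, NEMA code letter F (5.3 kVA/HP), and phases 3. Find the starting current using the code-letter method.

193 A

S_LR = 5.3 × 36.2 = 191.86 kVA
I_LR = S_LR/(√3·V_L) = 191860/(1.732×575) = 193 A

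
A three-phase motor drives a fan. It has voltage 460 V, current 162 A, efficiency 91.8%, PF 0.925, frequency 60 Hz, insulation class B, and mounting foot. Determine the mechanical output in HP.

P_in = √3·V·I·cosφ = 1.732 × 460 × 162 × 0.925 = 119388 W
P_out = η·P_in = 0.918 × 119388 = 109598 W
= 109598/746 = 147 HP

147 HP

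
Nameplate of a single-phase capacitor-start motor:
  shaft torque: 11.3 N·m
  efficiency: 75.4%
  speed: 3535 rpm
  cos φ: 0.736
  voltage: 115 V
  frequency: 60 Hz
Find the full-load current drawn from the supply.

65.5 A

ω = 2π×3535/60 = 370.2 rad/s; P_out = τω = 11.3 × 370.2 = 4183 W
P_in = P_out / η = 4183 / 0.754 = 5548 W
I = P_in / (V·cosφ) = 5548 / (115 × 0.736) = 65.5 A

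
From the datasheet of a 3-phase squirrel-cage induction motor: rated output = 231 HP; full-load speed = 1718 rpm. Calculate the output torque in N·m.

958 N·m

P_out = 231 × 746 = 172326 W
ω = 2π × 1718/60 = 179.9 rad/s
τ = P_out/ω = 172326/179.9 = 958 N·m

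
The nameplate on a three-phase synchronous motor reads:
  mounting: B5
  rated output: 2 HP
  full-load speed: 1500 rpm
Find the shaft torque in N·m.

9.5 N·m

P_out = 2 × 746 = 1492 W
ω = 2π × 1500/60 = 157.1 rad/s
τ = P_out/ω = 1492/157.1 = 9.5 N·m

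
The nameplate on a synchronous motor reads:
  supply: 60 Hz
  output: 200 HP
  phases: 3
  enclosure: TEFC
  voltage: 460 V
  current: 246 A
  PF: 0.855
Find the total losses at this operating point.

18400 W

P_in = √3·V·I·cosφ = 1.732×460×246×0.855 = 167574 W
P_out = 200×746 = 149200 W
Losses = P_in − P_out = 167574 − 149200 = 18374 W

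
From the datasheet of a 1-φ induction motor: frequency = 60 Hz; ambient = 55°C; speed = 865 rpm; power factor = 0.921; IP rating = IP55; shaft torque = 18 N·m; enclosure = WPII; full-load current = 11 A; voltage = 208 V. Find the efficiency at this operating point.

ω = 2π × 865/60 = 90.58 rad/s; P_out = τω = 18 × 90.58 = 1630 W
P_in = V·I·cosφ = 208 × 11 × 0.921 = 2107 W
η = P_out / P_in = 1630 / 2107 = 0.774 = 77.4%

77.4 %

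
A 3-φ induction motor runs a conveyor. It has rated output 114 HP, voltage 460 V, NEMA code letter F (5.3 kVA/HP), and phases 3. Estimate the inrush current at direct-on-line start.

S_LR = 5.3 × 114 = 604.2 kVA
I_LR = S_LR/(√3·V_L) = 604200/(1.732×460) = 758 A

758 A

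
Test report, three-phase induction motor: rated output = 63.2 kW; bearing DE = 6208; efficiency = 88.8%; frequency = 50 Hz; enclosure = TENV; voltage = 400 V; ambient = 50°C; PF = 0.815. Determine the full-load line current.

126 A

P_out = 63.2 kW = 63200 W
P_in = P_out / η = 63200 / 0.888 = 71171 W
I_L = P_in / (√3·V_L·cosφ) = 71171 / (1.732 × 400 × 0.815) = 126 A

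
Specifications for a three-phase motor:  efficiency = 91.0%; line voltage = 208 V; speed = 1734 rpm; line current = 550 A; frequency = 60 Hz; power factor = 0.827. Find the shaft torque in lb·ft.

606 lb·ft

P_in = √3·V·I·cosφ = 1.732 × 208 × 550 × 0.827 = 163862 W
P_out = η·P_in = 0.91 × 163862 = 149114 W
n = 1734 rpm
ω = 2π×1734/60 = 181.6 rad/s
τ = P_out/ω = 149114/181.6 = 821.1 N·m
In lb·ft: 821.1/1.356 = 606 lb·ft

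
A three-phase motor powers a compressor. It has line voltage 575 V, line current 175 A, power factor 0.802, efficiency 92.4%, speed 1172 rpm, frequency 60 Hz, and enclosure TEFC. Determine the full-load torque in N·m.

P_in = √3·V·I·cosφ = 1.732 × 575 × 175 × 0.802 = 139775 W
P_out = η·P_in = 0.924 × 139775 = 129152 W
n = 1172 rpm
ω = 2π×1172/60 = 122.7 rad/s
τ = P_out/ω = 129152/122.7 = 1050 N·m

1050 N·m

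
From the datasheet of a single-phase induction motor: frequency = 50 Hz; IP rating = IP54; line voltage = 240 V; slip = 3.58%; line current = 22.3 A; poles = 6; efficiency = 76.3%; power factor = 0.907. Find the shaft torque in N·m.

P_in = V·I·cosφ = 240 × 22.3 × 0.907 = 4854 W
P_out = η·P_in = 0.763 × 4854 = 3704 W
n_s = 120×50/6 = 1000 rpm; n = 1000×(1−0.0358) = 964 rpm
ω = 2π×964/60 = 100.9 rad/s
τ = P_out/ω = 3704/100.9 = 36.7 N·m

36.7 N·m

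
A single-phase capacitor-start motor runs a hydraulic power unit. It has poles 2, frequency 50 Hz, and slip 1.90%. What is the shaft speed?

n_s = 120f/p = 120×50/2 = 3000 rpm
n = n_s(1 − s) = 3000 × (1 − 0.019) = 2943 rpm

2943 rpm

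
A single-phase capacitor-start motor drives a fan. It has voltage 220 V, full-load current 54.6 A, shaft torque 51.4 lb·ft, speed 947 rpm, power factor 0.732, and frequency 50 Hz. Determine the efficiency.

78.6 %

τ = 51.4 lb·ft × 1.356 = 69.7 N·m
ω = 2π × 947/60 = 99.17 rad/s; P_out = τω = 69.7 × 99.17 = 6912 W
P_in = V·I·cosφ = 220 × 54.6 × 0.732 = 8793 W
η = P_out / P_in = 6912 / 8793 = 0.786 = 78.6%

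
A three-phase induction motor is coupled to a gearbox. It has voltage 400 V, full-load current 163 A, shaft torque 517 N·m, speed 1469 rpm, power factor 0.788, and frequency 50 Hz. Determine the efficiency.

89.4 %

ω = 2π × 1469/60 = 153.8 rad/s; P_out = τω = 517 × 153.8 = 79515 W
P_in = √3·V_L·I_L·cosφ = 1.732 × 400 × 163 × 0.788 = 88986 W
η = P_out / P_in = 79515 / 88986 = 0.894 = 89.4%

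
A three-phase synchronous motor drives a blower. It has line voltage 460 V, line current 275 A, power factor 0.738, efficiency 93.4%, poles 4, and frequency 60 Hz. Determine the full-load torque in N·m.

801 N·m

P_in = √3·V·I·cosφ = 1.732 × 460 × 275 × 0.738 = 161694 W
P_out = η·P_in = 0.934 × 161694 = 151022 W
n = n_s = 120×60/4 = 1800 rpm (synchronous)
ω = 2π×1800/60 = 188.5 rad/s
τ = P_out/ω = 151022/188.5 = 801 N·m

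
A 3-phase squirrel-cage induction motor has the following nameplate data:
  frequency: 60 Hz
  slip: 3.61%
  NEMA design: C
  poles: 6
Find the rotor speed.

n_s = 120f/p = 120×60/6 = 1200 rpm
n = n_s(1 − s) = 1200 × (1 − 0.0361) = 1157 rpm

1157 rpm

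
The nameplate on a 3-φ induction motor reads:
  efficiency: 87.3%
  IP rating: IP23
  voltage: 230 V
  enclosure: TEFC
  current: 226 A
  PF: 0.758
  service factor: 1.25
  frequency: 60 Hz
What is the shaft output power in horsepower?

79.9 HP

P_in = √3·V·I·cosφ = 1.732 × 230 × 226 × 0.758 = 68242 W
P_out = η·P_in = 0.873 × 68242 = 59575 W
= 59575/746 = 79.9 HP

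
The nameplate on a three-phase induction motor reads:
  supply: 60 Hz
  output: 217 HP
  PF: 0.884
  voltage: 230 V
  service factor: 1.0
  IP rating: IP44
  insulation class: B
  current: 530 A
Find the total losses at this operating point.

P_in = √3·V·I·cosφ = 1.732×230×530×0.884 = 186640 W
P_out = 217×746 = 161882 W
Losses = P_in − P_out = 186640 − 161882 = 24758 W

24.8 kW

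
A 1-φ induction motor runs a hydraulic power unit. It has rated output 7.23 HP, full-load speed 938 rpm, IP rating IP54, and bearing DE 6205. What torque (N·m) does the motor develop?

54.9 N·m

P_out = 7.23 × 746 = 5394 W
ω = 2π × 938/60 = 98.23 rad/s
τ = P_out/ω = 5394/98.23 = 54.9 N·m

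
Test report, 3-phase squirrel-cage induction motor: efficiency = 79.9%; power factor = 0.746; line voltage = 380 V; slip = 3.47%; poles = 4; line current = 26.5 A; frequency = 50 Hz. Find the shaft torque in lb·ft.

P_in = √3·V·I·cosφ = 1.732 × 380 × 26.5 × 0.746 = 13011 W
P_out = η·P_in = 0.799 × 13011 = 10396 W
n_s = 120×50/4 = 1500 rpm; n = 1500×(1−0.0347) = 1448 rpm
ω = 2π×1448/60 = 151.6 rad/s
τ = P_out/ω = 10396/151.6 = 68.58 N·m
In lb·ft: 68.58/1.356 = 50.6 lb·ft

50.6 lb·ft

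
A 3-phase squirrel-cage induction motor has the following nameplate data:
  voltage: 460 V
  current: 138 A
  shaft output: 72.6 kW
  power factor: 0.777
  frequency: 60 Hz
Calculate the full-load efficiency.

85.0 %

P_out = 72.6 kW = 72600 W
P_in = √3·V_L·I_L·cosφ = 1.732 × 460 × 138 × 0.777 = 85429 W
η = P_out / P_in = 72600 / 85429 = 0.850 = 85.0%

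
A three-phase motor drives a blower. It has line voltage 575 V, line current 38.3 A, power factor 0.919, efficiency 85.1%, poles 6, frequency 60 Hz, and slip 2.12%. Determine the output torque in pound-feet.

P_in = √3·V·I·cosφ = 1.732 × 575 × 38.3 × 0.919 = 35053 W
P_out = η·P_in = 0.851 × 35053 = 29830 W
n_s = 120×60/6 = 1200 rpm; n = 1200×(1−0.0212) = 1175 rpm
ω = 2π×1175/60 = 123 rad/s
τ = P_out/ω = 29830/123 = 242.5 N·m
In lb·ft: 242.5/1.356 = 179 lb·ft

179 lb·ft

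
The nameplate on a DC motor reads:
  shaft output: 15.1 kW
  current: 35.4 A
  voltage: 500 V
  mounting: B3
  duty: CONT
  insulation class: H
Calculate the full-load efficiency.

P_out = 15.1 kW = 15100 W
P_in = V·I = 500 × 35.4 = 17700 W
η = P_out / P_in = 15100 / 17700 = 0.853 = 85.3%

85.3 %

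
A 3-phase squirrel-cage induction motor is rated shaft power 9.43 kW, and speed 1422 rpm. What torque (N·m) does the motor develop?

ω = 2π × 1422/60 = 148.9 rad/s
τ = P/ω = 9430/148.9 = 63.3 N·m

63.3 N·m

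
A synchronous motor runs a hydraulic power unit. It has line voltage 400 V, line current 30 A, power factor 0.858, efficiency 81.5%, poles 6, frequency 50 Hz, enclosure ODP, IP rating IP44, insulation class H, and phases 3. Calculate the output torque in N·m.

139 N·m

P_in = √3·V·I·cosφ = 1.732 × 400 × 30 × 0.858 = 17833 W
P_out = η·P_in = 0.815 × 17833 = 14534 W
n = n_s = 120×50/6 = 1000 rpm (synchronous)
ω = 2π×1000/60 = 104.7 rad/s
τ = P_out/ω = 14534/104.7 = 139 N·m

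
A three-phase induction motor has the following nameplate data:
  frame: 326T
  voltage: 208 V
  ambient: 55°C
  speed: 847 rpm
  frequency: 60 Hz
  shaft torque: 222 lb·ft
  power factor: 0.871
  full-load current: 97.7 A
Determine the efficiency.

87.1 %

τ = 222 lb·ft × 1.356 = 301 N·m
ω = 2π × 847/60 = 88.7 rad/s; P_out = τω = 301 × 88.7 = 26699 W
P_in = √3·V_L·I_L·cosφ = 1.732 × 208 × 97.7 × 0.871 = 30657 W
η = P_out / P_in = 26699 / 30657 = 0.871 = 87.1%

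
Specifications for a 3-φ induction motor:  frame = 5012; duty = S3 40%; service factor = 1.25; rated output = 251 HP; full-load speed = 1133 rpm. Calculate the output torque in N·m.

1580 N·m

P_out = 251 × 746 = 187246 W
ω = 2π × 1133/60 = 118.6 rad/s
τ = P_out/ω = 187246/118.6 = 1580 N·m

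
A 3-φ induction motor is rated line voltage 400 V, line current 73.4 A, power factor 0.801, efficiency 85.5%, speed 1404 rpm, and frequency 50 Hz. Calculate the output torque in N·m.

P_in = √3·V·I·cosφ = 1.732 × 400 × 73.4 × 0.801 = 40732 W
P_out = η·P_in = 0.855 × 40732 = 34826 W
n = 1404 rpm
ω = 2π×1404/60 = 147 rad/s
τ = P_out/ω = 34826/147 = 237 N·m

237 N·m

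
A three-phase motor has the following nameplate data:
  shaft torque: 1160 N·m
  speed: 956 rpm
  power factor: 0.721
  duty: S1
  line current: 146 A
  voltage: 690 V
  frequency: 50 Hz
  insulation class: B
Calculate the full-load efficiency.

ω = 2π × 956/60 = 100.1 rad/s; P_out = τω = 1160 × 100.1 = 116116 W
P_in = √3·V_L·I_L·cosφ = 1.732 × 690 × 146 × 0.721 = 125801 W
η = P_out / P_in = 116116 / 125801 = 0.923 = 92.3%

92.3 %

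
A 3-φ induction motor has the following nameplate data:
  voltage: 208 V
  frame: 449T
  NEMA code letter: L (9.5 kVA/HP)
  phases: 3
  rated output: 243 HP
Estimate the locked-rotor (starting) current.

S_LR = 9.5 × 243 = 2308.5 kVA
I_LR = S_LR/(√3·V_L) = 2308500/(1.732×208) = 6410 A

6410 A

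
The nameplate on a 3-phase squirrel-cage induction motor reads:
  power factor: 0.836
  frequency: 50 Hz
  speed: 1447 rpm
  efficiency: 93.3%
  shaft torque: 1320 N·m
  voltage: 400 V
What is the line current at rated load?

ω = 2π×1447/60 = 151.5 rad/s; P_out = τω = 1320 × 151.5 = 199980 W
P_in = P_out / η = 199980 / 0.933 = 214341 W
I_L = P_in / (√3·V_L·cosφ) = 214341 / (1.732 × 400 × 0.836) = 370 A

370 A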